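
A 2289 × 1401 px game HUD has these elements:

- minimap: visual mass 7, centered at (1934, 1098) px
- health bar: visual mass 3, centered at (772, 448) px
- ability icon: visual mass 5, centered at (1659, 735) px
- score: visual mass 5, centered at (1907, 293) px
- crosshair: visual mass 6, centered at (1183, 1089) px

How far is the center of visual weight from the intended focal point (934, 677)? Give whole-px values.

≈ 646 px

Σw = 7 + 3 + 5 + 5 + 6 = 26.
Σw·x = 7·1934 + 3·772 + 5·1659 + 5·1907 + 6·1183 = 40782, so x̄ = 40782/26 ≈ 1568.54.
Σw·y = 7·1098 + 3·448 + 5·735 + 5·293 + 6·1089 = 20704, so ȳ = 20704/26 ≈ 796.31.
Relative to (934, 677): Δ = (634.54, 119.31); |Δ| = √(634.54² + 119.31²) ≈ 645.66.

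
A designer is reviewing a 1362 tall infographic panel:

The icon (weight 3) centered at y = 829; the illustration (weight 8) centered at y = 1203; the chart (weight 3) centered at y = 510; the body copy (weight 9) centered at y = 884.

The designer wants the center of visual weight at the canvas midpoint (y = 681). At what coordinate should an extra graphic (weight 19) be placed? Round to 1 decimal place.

New total weight: (3 + 8 + 3 + 9) + 19 = 42.
Along y: (21597 + 19·y) / 42 = 681 (existing moment 3·829 + 8·1203 + 3·510 + 9·884 = 21597) ⇒ y = (28602 − 21597) / 19 ≈ 368.68.

y ≈ 368.7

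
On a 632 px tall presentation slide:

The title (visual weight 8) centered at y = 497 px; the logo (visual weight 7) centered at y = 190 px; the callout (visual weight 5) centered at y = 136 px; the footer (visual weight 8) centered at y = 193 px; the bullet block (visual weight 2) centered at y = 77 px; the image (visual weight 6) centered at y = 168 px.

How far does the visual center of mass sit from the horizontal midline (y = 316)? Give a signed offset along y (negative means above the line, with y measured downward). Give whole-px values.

≈ -75 px

Weights sum to 8 + 7 + 5 + 8 + 2 + 6 = 36.
y-moment: 8·497 + 7·190 + 5·136 + 8·193 + 2·77 + 6·168 = 8692; centroid 8692/36 ≈ 241.44.
Difference: 241.44 − 316 ≈ -74.56.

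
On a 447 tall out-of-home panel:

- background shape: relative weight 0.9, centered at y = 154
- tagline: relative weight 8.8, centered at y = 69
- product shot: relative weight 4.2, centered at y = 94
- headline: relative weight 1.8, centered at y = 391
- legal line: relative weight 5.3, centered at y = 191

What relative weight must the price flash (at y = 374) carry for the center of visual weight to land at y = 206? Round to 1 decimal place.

w ≈ 8.7

Known weights sum to 0.9 + 8.8 + 4.2 + 1.8 + 5.3 = 21.0; their moment is 0.9·154 + 8.8·69 + 4.2·94 + 1.8·391 + 5.3·191 = 2856.7.
For the centroid to hit 206: (2856.7 + w·374) / (21.0 + w) = 206.
Rearranging, w·(374 − 206) = 206·21.0 − 2856.7 = 1469.3, so w ≈ 1469.3/168 = 8.75.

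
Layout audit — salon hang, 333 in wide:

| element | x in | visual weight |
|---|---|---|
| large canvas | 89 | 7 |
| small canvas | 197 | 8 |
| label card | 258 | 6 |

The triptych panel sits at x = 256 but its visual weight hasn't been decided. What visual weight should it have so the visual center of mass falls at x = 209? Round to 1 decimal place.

Existing Σw = 21 (7 + 8 + 6); existing moment 7·89 + 8·197 + 6·258 = 3747.
Set Σw·x/Σw = 209: (3747 + 256w) = 209·(21 + w).
Solving: w = (209·21 − 3747) / (256 − 209) = 642 / 47 ≈ 13.66.

w ≈ 13.7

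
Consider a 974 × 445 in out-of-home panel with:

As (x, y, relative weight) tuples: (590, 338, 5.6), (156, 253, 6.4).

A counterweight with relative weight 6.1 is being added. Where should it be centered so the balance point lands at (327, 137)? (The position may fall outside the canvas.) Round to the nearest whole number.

(265, -169)

After adding the counterweight, total weight = 5.6 + 6.4 + 6.1 = 18.1.
Along x: (4302.4 + 6.1·x) / 18.1 = 327 (existing moment 5.6·590 + 6.4·156 = 4302.4) ⇒ x = (5918.7 − 4302.4) / 6.1 ≈ 264.97.
Along y: (3512.0 + 6.1·y) / 18.1 = 137 (existing moment 5.6·338 + 6.4·253 = 3512.0) ⇒ y = (2479.7 − 3512.0) / 6.1 ≈ -169.23.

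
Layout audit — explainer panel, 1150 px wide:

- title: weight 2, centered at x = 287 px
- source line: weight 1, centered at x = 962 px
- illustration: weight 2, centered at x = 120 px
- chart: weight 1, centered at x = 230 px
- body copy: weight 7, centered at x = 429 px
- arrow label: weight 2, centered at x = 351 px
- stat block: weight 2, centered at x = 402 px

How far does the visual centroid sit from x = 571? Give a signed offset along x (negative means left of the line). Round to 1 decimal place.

Σw = 2 + 1 + 2 + 1 + 7 + 2 + 2 = 17.
x: (2·287 + 1·962 + 2·120 + 1·230 + 7·429 + 2·351 + 2·402) / 17 = 6515 / 17 ≈ 383.24
Against x = 571, that's 383.24 − 571 = -187.76.

≈ -187.8 px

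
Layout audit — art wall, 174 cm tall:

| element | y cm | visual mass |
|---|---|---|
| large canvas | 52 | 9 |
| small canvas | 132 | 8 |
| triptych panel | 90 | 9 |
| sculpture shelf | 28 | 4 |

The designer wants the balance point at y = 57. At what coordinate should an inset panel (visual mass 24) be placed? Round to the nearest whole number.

After adding the inset panel, total weight = 9 + 8 + 9 + 4 + 24 = 54.
y: target moment 54×57 = 3078; current 9·52 + 8·132 + 9·90 + 4·28 = 2446; the inset panel supplies 632, so y = 632/24 ≈ 26.33.

y ≈ 26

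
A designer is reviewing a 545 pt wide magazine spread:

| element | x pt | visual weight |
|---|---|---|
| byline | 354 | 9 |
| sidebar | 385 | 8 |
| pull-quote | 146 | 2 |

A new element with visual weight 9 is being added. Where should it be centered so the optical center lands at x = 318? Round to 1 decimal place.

x ≈ 260.7

With the new element, Σw becomes 9 + 8 + 2 + 9 = 28.
Along x: (6558 + 9·x) / 28 = 318 (existing moment 9·354 + 8·385 + 2·146 = 6558) ⇒ x = (8904 − 6558) / 9 ≈ 260.67.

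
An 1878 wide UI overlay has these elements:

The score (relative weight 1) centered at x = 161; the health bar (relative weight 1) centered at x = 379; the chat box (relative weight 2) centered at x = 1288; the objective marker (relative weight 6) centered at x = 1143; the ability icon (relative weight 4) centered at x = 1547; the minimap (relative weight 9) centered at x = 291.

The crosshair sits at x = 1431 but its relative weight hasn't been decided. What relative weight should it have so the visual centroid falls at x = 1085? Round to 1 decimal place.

Known weights sum to 1 + 1 + 2 + 6 + 4 + 9 = 23; their moment is 1·161 + 1·379 + 2·1288 + 6·1143 + 4·1547 + 9·291 = 18781.
For the centroid to hit 1085: (18781 + w·1431) / (23 + w) = 1085.
Solving: w = (1085·23 − 18781) / (1431 − 1085) = 6174 / 346 ≈ 17.84.

w ≈ 17.8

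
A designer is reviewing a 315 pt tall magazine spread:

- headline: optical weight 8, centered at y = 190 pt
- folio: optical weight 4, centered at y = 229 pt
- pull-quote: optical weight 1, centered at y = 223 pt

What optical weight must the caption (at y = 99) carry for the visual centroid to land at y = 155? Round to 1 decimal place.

w ≈ 11.5

Fixed elements: Σw = 8 + 4 + 1 = 13, Σw·y = 8·190 + 4·229 + 1·223 = 2659.
Set Σw·y/Σw = 155: (2659 + 99w) = 155·(13 + w).
Solving: w = (155·13 − 2659) / (99 − 155) = -644 / -56 ≈ 11.50.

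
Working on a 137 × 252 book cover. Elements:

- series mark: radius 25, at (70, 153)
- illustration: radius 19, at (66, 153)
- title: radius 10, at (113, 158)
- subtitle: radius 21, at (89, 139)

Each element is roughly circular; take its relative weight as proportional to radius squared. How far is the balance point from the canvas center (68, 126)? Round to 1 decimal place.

≈ 25.1

r² weights: series mark 25² = 625, illustration 19² = 361, title 10² = 100, subtitle 21² = 441. Total = 1527.
x-moment: 625·70 + 361·66 + 100·113 + 441·89 = 118125; centroid 118125/1527 ≈ 77.36.
y-moment: 625·153 + 361·153 + 100·158 + 441·139 = 227957; centroid 227957/1527 ≈ 149.28.
Relative to (68, 126): Δ = (9.36, 23.28); |Δ| = √(9.36² + 23.28²) ≈ 25.09.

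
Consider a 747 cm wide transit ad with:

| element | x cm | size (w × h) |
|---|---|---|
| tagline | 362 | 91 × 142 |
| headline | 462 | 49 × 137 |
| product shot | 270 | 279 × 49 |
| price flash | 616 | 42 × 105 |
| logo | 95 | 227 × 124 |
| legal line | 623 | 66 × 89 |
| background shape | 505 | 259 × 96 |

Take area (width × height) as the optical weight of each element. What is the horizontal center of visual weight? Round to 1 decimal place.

x ≈ 342.4

Areas: tagline 91·142 = 12922, headline 49·137 = 6713, product shot 279·49 = 13671, price flash 42·105 = 4410, logo 227·124 = 28148, legal line 66·89 = 5874, background shape 259·96 = 24864. Total weight = 96602.
Σw·x = 33076782; x̄ = 33076782/96602 ≈ 342.40.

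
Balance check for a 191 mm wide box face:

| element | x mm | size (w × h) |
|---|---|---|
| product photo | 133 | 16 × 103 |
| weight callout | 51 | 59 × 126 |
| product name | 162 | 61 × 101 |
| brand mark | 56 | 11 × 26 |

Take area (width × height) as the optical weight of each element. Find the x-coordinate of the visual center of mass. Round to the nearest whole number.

x ≈ 104

Taking area as weight: product photo 16·103 = 1648, weight callout 59·126 = 7434, product name 61·101 = 6161, brand mark 11·26 = 286. Sum 15529.
Σw·x = 1648·133 + 7434·51 + 6161·162 + 286·56 = 1612416, so x̄ = 1612416/15529 ≈ 103.83.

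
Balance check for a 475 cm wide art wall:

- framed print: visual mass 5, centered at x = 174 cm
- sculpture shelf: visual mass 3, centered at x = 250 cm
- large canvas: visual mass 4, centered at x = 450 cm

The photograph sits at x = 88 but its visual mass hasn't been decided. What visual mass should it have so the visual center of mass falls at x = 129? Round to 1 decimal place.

Known weights sum to 5 + 3 + 4 = 12; their moment is 5·174 + 3·250 + 4·450 = 3420.
For the centroid to hit 129: (3420 + w·88) / (12 + w) = 129.
Rearranging, w·(88 − 129) = 129·12 − 3420 = -1872, so w ≈ -1872/-41 = 45.66.

w ≈ 45.7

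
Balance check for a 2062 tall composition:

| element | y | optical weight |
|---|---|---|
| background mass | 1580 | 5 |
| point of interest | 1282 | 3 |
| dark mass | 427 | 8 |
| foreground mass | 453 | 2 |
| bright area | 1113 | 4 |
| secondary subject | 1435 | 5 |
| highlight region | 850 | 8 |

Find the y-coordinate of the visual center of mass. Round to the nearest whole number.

Σw = 5 + 3 + 8 + 2 + 4 + 5 + 8 = 35.
y: (5·1580 + 3·1282 + 8·427 + 2·453 + 4·1113 + 5·1435 + 8·850) / 35 = 34495 / 35 ≈ 985.57

y ≈ 986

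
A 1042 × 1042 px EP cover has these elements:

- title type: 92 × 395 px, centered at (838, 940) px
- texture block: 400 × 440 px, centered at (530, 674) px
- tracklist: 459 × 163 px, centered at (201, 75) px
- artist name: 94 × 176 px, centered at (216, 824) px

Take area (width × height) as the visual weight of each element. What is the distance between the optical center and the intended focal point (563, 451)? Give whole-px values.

Areas: title type 92·395 = 36340, texture block 400·440 = 176000, tracklist 459·163 = 74817, artist name 94·176 = 16544. Total weight = 303701.
Σw·x = 36340·838 + 176000·530 + 74817·201 + 16544·216 = 142344641, so x̄ = 142344641/303701 ≈ 468.70.
Σw·y = 36340·940 + 176000·674 + 74817·75 + 16544·824 = 172027131, so ȳ = 172027131/303701 ≈ 566.44.
From (563, 451): dx = -94.30, dy = 115.44, so the distance is √(dx²+dy²) ≈ 149.06.

≈ 149 px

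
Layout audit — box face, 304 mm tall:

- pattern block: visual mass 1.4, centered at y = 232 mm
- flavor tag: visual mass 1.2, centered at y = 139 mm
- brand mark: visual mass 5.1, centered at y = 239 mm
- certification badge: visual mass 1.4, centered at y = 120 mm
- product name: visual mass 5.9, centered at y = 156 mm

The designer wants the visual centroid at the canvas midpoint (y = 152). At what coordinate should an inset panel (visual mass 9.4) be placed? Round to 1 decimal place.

New total weight: (1.4 + 1.2 + 5.1 + 1.4 + 5.9) + 9.4 = 24.4.
Along y: (2798.9 + 9.4·y) / 24.4 = 152 (existing moment 1.4·232 + 1.2·139 + 5.1·239 + 1.4·120 + 5.9·156 = 2798.9) ⇒ y = (3708.8 − 2798.9) / 9.4 ≈ 96.80.

y ≈ 96.8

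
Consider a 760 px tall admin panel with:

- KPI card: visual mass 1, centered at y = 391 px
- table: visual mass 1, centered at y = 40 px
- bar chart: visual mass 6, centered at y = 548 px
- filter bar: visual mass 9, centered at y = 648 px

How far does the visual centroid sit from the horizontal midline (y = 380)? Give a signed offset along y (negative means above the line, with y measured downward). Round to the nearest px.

≈ 182 px

Σw = 1 + 1 + 6 + 9 = 17.
y-moment: 1·391 + 1·40 + 6·548 + 9·648 = 9551; centroid 9551/17 ≈ 561.82.
Difference: 561.82 − 380 ≈ 181.82.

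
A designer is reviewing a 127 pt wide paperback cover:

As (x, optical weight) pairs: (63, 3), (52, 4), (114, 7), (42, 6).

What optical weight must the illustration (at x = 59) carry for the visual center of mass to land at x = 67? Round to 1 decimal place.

w ≈ 13.4

Fixed elements: Σw = 3 + 4 + 7 + 6 = 20, Σw·x = 3·63 + 4·52 + 7·114 + 6·42 = 1447.
For the centroid to hit 67: (1447 + w·59) / (20 + w) = 67.
Rearranging, w·(59 − 67) = 67·20 − 1447 = -107, so w ≈ -107/-8 = 13.37.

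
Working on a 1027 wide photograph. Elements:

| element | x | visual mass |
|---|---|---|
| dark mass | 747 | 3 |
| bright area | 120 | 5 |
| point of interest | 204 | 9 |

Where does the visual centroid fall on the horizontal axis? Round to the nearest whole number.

x ≈ 275

Weights sum to 3 + 5 + 9 = 17.
x: (3·747 + 5·120 + 9·204) / 17 = 4677 / 17 ≈ 275.12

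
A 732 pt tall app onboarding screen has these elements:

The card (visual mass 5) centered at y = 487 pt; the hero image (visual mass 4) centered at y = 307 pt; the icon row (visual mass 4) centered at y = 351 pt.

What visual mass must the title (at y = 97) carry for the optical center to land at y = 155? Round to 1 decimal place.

Fixed elements: Σw = 5 + 4 + 4 = 13, Σw·y = 5·487 + 4·307 + 4·351 = 5067.
Set Σw·y/Σw = 155: (5067 + 97w) = 155·(13 + w).
Solving: w = (155·13 − 5067) / (97 − 155) = -3052 / -58 ≈ 52.62.

w ≈ 52.6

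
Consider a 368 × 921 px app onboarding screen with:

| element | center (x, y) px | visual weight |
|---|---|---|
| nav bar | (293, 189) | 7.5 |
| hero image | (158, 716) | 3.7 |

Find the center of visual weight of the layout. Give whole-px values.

Weights sum to 7.5 + 3.7 = 11.2.
x-moment: 7.5·293 + 3.7·158 = 2782.1; centroid 2782.1/11.2 ≈ 248.40.
y-moment: 7.5·189 + 3.7·716 = 4066.7; centroid 4066.7/11.2 ≈ 363.10.

(248, 363)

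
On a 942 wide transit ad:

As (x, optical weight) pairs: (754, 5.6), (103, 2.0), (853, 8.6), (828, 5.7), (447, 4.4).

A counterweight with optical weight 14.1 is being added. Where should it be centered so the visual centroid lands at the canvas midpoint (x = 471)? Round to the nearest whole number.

x ≈ 41

With the counterweight, Σw becomes 5.6 + 2.0 + 8.6 + 5.7 + 4.4 + 14.1 = 40.4.
x: need Σw·x = 40.4·471 = 19028.4. Existing = 5.6·754 + 2.0·103 + 8.6·853 + 5.7·828 + 4.4·447 = 18450.6. Remainder 577.8 / 14.1 ≈ 40.98.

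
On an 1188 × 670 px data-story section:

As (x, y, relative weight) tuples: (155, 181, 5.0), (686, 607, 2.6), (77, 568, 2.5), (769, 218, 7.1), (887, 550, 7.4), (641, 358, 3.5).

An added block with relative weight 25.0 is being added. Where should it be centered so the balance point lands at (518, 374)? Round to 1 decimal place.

After adding the added block, total weight = 5.0 + 2.6 + 2.5 + 7.1 + 7.4 + 3.5 + 25.0 = 53.1.
x: need Σw·x = 53.1·518 = 27505.8. Existing = 5.0·155 + 2.6·686 + 2.5·77 + 7.1·769 + 7.4·887 + 3.5·641 = 17018.3. Remainder 10487.5 / 25.0 ≈ 419.50.
y: need Σw·y = 53.1·374 = 19859.4. Existing = 5.0·181 + 2.6·607 + 2.5·568 + 7.1·218 + 7.4·550 + 3.5·358 = 10774.0. Remainder 9085.4 / 25.0 ≈ 363.42.

(419.5, 363.4)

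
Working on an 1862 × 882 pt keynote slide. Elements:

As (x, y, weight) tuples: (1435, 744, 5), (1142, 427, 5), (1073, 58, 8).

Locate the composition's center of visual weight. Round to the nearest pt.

(1193, 351)

Σw = 5 + 5 + 8 = 18.
x: (5·1435 + 5·1142 + 8·1073) / 18 = 21469 / 18 ≈ 1192.72
y: (5·744 + 5·427 + 8·58) / 18 = 6319 / 18 ≈ 351.06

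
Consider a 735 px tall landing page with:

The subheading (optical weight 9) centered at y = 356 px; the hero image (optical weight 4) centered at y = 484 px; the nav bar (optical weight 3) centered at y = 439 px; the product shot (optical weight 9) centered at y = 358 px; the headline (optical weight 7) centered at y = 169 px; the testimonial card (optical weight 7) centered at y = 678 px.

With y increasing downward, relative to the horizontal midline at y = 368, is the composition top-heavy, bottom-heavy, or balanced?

bottom-heavy

Weights sum to 9 + 4 + 3 + 9 + 7 + 7 = 39.
y: moment 15608 / weight 39 ≈ 400.21
Since 400.2 is below (larger y than) 368, the composition reads bottom-heavy.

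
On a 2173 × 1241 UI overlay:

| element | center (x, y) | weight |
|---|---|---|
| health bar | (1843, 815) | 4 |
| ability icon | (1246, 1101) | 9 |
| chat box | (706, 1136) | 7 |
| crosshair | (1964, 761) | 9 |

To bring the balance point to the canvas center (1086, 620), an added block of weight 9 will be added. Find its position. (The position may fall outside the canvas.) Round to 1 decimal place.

(7.1, -490.0)

After adding the added block, total weight = 4 + 9 + 7 + 9 + 9 = 38.
x: target moment 38×1086 = 41268; current 4·1843 + 9·1246 + 7·706 + 9·1964 = 41204; the added block supplies 64, so x = 64/9 ≈ 7.11.
y: target moment 38×620 = 23560; current 4·815 + 9·1101 + 7·1136 + 9·761 = 27970; the added block supplies -4410, so y = -4410/9 ≈ -490.00.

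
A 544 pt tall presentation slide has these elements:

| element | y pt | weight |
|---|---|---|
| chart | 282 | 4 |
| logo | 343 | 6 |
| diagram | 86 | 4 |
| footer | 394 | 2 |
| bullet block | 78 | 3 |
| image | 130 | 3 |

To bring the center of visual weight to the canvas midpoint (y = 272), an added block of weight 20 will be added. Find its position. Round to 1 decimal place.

After adding the added block, total weight = 4 + 6 + 4 + 2 + 3 + 3 + 20 = 42.
y: need Σw·y = 42·272 = 11424. Existing = 4·282 + 6·343 + 4·86 + 2·394 + 3·78 + 3·130 = 4942. Remainder 6482 / 20 ≈ 324.10.

y ≈ 324.1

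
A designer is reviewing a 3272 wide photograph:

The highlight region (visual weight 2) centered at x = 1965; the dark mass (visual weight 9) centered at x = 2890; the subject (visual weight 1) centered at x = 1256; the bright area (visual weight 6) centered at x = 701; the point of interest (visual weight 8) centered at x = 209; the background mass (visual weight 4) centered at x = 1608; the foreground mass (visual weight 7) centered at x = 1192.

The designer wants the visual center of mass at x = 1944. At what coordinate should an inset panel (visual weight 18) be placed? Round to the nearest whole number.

x ≈ 3059

With the inset panel, Σw becomes 2 + 9 + 1 + 6 + 8 + 4 + 7 + 18 = 55.
x: need Σw·x = 55·1944 = 106920. Existing = 2·1965 + 9·2890 + 1·1256 + 6·701 + 8·209 + 4·1608 + 7·1192 = 51850. Remainder 55070 / 18 ≈ 3059.44.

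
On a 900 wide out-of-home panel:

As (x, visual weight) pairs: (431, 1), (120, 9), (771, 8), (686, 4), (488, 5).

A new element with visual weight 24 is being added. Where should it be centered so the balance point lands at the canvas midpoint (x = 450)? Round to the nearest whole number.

x ≈ 420

With the new element, Σw becomes 1 + 9 + 8 + 4 + 5 + 24 = 51.
x: target moment 51×450 = 22950; current 1·431 + 9·120 + 8·771 + 4·686 + 5·488 = 12863; the new element supplies 10087, so x = 10087/24 ≈ 420.29.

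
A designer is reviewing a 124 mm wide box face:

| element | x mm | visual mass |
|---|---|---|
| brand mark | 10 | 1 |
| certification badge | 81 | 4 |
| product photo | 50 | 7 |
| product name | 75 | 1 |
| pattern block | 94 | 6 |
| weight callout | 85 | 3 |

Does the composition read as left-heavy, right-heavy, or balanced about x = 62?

Weights sum to 1 + 4 + 7 + 1 + 6 + 3 = 22.
x-moment: 1·10 + 4·81 + 7·50 + 1·75 + 6·94 + 3·85 = 1578; centroid 1578/22 ≈ 71.73.
71.7 lies right of the midline 62, so the layout is right-heavy.

right-heavy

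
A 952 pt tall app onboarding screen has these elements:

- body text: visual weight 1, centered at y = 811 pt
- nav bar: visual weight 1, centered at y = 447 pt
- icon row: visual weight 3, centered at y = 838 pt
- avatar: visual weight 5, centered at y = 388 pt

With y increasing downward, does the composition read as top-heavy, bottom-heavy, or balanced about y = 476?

bottom-heavy

Σw = 1 + 1 + 3 + 5 = 10.
y: (1·811 + 1·447 + 3·838 + 5·388) / 10 = 5712 / 10 ≈ 571.20
Since 571.2 is below (larger y than) 476, the composition reads bottom-heavy.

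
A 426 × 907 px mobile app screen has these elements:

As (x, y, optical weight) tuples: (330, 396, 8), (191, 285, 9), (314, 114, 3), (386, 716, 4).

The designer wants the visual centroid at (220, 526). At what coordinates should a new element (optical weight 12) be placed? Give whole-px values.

(90, 833)

New total weight: (8 + 9 + 3 + 4) + 12 = 36.
x: target moment 36×220 = 7920; current 8·330 + 9·191 + 3·314 + 4·386 = 6845; the new element supplies 1075, so x = 1075/12 ≈ 89.58.
y: target moment 36×526 = 18936; current 8·396 + 9·285 + 3·114 + 4·716 = 8939; the new element supplies 9997, so y = 9997/12 ≈ 833.08.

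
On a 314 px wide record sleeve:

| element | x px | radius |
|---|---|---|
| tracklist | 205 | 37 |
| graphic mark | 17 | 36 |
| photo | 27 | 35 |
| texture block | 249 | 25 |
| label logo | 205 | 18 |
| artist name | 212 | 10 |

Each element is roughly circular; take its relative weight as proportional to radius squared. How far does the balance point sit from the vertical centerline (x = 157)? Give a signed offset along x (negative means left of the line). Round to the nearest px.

≈ -40 px

Weights ∝ r²: tracklist 37² = 1369, graphic mark 36² = 1296, photo 35² = 1225, texture block 25² = 625, label logo 18² = 324, artist name 10² = 100; Σw = 4939.
x: moment 578997 / weight 4939 ≈ 117.23
Against x = 157, that's 117.23 − 157 = -39.77.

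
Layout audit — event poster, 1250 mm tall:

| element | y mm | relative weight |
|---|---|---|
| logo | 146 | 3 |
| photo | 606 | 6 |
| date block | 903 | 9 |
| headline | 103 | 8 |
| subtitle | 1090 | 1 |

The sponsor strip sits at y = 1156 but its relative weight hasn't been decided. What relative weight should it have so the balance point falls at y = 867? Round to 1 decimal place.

w ≈ 32.2

Existing Σw = 27 (3 + 6 + 9 + 8 + 1); existing moment 3·146 + 6·606 + 9·903 + 8·103 + 1·1090 = 14115.
Balance at y = 867 requires (14115 + w·1156) / (27 + w) = 867.
Solving: w = (867·27 − 14115) / (1156 − 867) = 9294 / 289 ≈ 32.16.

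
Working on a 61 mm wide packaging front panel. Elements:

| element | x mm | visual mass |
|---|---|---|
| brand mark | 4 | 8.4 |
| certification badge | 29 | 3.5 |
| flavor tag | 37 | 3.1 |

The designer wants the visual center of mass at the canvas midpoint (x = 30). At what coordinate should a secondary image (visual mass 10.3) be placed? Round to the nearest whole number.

New total weight: (8.4 + 3.5 + 3.1) + 10.3 = 25.3.
x: need Σw·x = 25.3·30 = 759.0. Existing = 8.4·4 + 3.5·29 + 3.1·37 = 249.8. Remainder 509.2 / 10.3 ≈ 49.44.

x ≈ 49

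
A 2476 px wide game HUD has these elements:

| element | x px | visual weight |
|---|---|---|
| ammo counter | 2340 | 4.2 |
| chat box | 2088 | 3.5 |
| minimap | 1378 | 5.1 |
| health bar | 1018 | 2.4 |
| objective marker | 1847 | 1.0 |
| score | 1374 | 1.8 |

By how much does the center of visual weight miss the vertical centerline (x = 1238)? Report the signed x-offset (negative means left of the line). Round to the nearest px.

≈ 480 px

Weights sum to 4.2 + 3.5 + 5.1 + 2.4 + 1.0 + 1.8 = 18.0.
Σw·x = 4.2·2340 + 3.5·2088 + 5.1·1378 + 2.4·1018 + 1.0·1847 + 1.8·1374 = 30927.2, so x̄ = 30927.2/18.0 ≈ 1718.18.
Offset from x = 1238: 1718.18 − 1238 ≈ 480.18.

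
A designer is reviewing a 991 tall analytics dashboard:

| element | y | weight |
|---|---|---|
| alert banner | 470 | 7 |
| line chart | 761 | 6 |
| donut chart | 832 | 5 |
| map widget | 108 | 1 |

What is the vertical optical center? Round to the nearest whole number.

y ≈ 638

Weights sum to 7 + 6 + 5 + 1 = 19.
y: (7·470 + 6·761 + 5·832 + 1·108) / 19 = 12124 / 19 ≈ 638.11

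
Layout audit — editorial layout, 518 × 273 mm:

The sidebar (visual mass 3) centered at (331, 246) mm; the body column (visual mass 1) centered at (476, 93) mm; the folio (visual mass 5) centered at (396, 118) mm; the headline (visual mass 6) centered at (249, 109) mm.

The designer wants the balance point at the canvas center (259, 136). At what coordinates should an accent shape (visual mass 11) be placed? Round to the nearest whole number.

After adding the accent shape, total weight = 3 + 1 + 5 + 6 + 11 = 26.
x: target moment 26×259 = 6734; current 3·331 + 1·476 + 5·396 + 6·249 = 4943; the accent shape supplies 1791, so x = 1791/11 ≈ 162.82.
y: target moment 26×136 = 3536; current 3·246 + 1·93 + 5·118 + 6·109 = 2075; the accent shape supplies 1461, so y = 1461/11 ≈ 132.82.

(163, 133)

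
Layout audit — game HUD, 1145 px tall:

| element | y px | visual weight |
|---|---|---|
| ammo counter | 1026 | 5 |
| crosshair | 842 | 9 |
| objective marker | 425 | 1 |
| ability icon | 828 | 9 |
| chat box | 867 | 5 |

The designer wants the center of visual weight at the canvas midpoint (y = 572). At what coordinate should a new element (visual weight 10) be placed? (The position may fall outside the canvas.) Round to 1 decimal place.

With the new element, Σw becomes 5 + 9 + 1 + 9 + 5 + 10 = 39.
Along y: (24920 + 10·y) / 39 = 572 (existing moment 5·1026 + 9·842 + 1·425 + 9·828 + 5·867 = 24920) ⇒ y = (22308 − 24920) / 10 ≈ -261.20.

y ≈ -261.2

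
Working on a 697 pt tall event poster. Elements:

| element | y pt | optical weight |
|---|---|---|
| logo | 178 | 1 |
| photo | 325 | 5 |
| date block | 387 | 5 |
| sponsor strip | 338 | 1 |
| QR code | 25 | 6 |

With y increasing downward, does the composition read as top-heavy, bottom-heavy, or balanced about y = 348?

top-heavy

Total weight = 1 + 5 + 5 + 1 + 6 = 18.
y: (1·178 + 5·325 + 5·387 + 1·338 + 6·25) / 18 = 4226 / 18 ≈ 234.78
Since 234.8 is above (smaller y than) 348, the composition reads top-heavy.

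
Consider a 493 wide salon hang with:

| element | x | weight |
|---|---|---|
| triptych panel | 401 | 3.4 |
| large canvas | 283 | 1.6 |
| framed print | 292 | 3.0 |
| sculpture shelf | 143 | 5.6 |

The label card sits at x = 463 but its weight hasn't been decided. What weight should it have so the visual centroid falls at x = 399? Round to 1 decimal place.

w ≈ 30.2

Known weights sum to 3.4 + 1.6 + 3.0 + 5.6 = 13.6; their moment is 3.4·401 + 1.6·283 + 3.0·292 + 5.6·143 = 3493.0.
For the centroid to hit 399: (3493.0 + w·463) / (13.6 + w) = 399.
Rearranging, w·(463 − 399) = 399·13.6 − 3493.0 = 1933.4, so w ≈ 1933.4/64 = 30.21.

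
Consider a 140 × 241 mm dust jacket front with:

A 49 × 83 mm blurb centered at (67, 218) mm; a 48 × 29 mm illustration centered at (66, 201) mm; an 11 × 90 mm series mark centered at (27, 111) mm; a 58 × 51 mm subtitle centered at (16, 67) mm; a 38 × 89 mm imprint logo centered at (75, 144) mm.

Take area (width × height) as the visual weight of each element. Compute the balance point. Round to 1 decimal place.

Areas → weights: blurb 49·83 = 4067, illustration 48·29 = 1392, series mark 11·90 = 990, subtitle 58·51 = 2958, imprint logo 38·89 = 3382; Σw = 12789.
Σw·x = 4067·67 + 1392·66 + 990·27 + 2958·16 + 3382·75 = 692069, so x̄ = 692069/12789 ≈ 54.11.
Σw·y = 4067·218 + 1392·201 + 990·111 + 2958·67 + 3382·144 = 1961482, so ȳ = 1961482/12789 ≈ 153.37.

(54.1, 153.4)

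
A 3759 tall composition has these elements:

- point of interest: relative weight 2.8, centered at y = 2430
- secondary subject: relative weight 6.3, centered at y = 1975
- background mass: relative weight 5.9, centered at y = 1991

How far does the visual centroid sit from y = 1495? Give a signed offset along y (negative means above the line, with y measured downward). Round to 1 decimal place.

≈ 571.2

Total weight = 2.8 + 6.3 + 5.9 = 15.0.
Σw·y = 2.8·2430 + 6.3·1975 + 5.9·1991 = 30993.4, so ȳ = 30993.4/15.0 ≈ 2066.23.
Offset from y = 1495: 2066.23 − 1495 ≈ 571.23.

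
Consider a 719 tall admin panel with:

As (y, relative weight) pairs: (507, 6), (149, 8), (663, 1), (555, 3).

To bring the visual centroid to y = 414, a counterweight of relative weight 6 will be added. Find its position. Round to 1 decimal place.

y ≈ 562.3

After adding the counterweight, total weight = 6 + 8 + 1 + 3 + 6 = 24.
y: target moment 24×414 = 9936; current 6·507 + 8·149 + 1·663 + 3·555 = 6562; the counterweight supplies 3374, so y = 3374/6 ≈ 562.33.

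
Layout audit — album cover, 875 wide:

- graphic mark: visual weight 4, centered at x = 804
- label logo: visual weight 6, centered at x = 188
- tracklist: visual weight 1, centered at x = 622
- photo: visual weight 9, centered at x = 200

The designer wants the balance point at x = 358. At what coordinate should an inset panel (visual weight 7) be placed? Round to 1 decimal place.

With the inset panel, Σw becomes 4 + 6 + 1 + 9 + 7 = 27.
x: need Σw·x = 27·358 = 9666. Existing = 4·804 + 6·188 + 1·622 + 9·200 = 6766. Remainder 2900 / 7 ≈ 414.29.

x ≈ 414.3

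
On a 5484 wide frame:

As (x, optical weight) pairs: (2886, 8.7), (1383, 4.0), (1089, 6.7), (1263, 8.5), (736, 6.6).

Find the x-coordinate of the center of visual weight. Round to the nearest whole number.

Total weight = 8.7 + 4.0 + 6.7 + 8.5 + 6.6 = 34.5.
x: (8.7·2886 + 4.0·1383 + 6.7·1089 + 8.5·1263 + 6.6·736) / 34.5 = 53529.6 / 34.5 ≈ 1551.58

x ≈ 1552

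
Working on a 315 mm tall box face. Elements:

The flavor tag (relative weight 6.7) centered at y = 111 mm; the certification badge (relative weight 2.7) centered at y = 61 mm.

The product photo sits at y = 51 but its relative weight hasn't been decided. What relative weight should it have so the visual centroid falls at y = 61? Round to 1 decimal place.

Fixed elements: Σw = 6.7 + 2.7 = 9.4, Σw·y = 6.7·111 + 2.7·61 = 908.4.
For the centroid to hit 61: (908.4 + w·51) / (9.4 + w) = 61.
Solving: w = (61·9.4 − 908.4) / (51 − 61) = -335.0 / -10 ≈ 33.50.

w ≈ 33.5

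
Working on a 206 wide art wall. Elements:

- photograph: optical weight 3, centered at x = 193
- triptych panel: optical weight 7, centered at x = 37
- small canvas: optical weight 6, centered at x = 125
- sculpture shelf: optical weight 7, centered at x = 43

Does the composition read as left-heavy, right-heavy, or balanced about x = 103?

Σw = 3 + 7 + 6 + 7 = 23.
x-moment: 3·193 + 7·37 + 6·125 + 7·43 = 1889; centroid 1889/23 ≈ 82.13.
82.1 vs midline 103 → left-heavy.

left-heavy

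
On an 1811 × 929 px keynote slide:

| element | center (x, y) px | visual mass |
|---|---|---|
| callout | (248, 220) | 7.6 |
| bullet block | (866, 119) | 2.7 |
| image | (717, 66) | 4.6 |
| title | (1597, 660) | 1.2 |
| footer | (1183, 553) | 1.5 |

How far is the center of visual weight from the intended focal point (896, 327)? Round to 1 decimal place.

Σw = 7.6 + 2.7 + 4.6 + 1.2 + 1.5 = 17.6.
Σw·x = 7.6·248 + 2.7·866 + 4.6·717 + 1.2·1597 + 1.5·1183 = 11212.1, so x̄ = 11212.1/17.6 ≈ 637.05.
Σw·y = 7.6·220 + 2.7·119 + 4.6·66 + 1.2·660 + 1.5·553 = 3918.4, so ȳ = 3918.4/17.6 ≈ 222.64.
From (896, 327): dx = -258.95, dy = -104.36, so the distance is √(dx²+dy²) ≈ 279.19.

≈ 279.2 px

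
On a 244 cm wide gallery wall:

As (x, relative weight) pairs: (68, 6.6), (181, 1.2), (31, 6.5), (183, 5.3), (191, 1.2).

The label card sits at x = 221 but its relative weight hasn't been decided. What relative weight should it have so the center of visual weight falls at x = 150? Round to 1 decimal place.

Fixed elements: Σw = 6.6 + 1.2 + 6.5 + 5.3 + 1.2 = 20.8, Σw·x = 6.6·68 + 1.2·181 + 6.5·31 + 5.3·183 + 1.2·191 = 2066.6.
Set Σw·x/Σw = 150: (2066.6 + 221w) = 150·(20.8 + w).
Solving: w = (150·20.8 − 2066.6) / (221 − 150) = 1053.4 / 71 ≈ 14.84.

w ≈ 14.8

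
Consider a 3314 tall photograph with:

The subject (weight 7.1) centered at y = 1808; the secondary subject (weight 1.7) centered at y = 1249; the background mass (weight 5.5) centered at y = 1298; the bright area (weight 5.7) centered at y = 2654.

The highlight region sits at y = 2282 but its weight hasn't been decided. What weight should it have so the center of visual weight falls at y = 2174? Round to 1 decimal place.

w ≈ 57.9

Existing Σw = 20.0 (7.1 + 1.7 + 5.5 + 5.7); existing moment 7.1·1808 + 1.7·1249 + 5.5·1298 + 5.7·2654 = 37226.9.
Set Σw·y/Σw = 2174: (37226.9 + 2282w) = 2174·(20.0 + w).
So w = (2174·20.0 − 37226.9)/(2282 − 2174) = 6253.1/108 ≈ 57.90.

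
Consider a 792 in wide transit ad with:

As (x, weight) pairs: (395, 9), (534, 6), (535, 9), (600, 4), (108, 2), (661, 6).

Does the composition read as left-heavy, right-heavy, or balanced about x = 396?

right-heavy

Σw = 9 + 6 + 9 + 4 + 2 + 6 = 36.
x-moment: 9·395 + 6·534 + 9·535 + 4·600 + 2·108 + 6·661 = 18156; centroid 18156/36 ≈ 504.33.
504.3 lies right of the midline 396, so the layout is right-heavy.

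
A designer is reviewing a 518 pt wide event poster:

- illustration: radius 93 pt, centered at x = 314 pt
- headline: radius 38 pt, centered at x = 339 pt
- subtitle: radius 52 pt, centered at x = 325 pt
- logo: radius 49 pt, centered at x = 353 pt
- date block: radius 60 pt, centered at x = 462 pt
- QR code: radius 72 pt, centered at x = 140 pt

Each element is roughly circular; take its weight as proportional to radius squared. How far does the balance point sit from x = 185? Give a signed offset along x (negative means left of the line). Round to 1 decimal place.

r² weights: illustration 93² = 8649, headline 38² = 1444, subtitle 52² = 2704, logo 49² = 2401, date block 60² = 3600, QR code 72² = 5184. Total = 23982.
Σw·x = 7320615; x̄ = 7320615/23982 ≈ 305.25.
Against x = 185, that's 305.25 − 185 = 120.25.

≈ 120.3 pt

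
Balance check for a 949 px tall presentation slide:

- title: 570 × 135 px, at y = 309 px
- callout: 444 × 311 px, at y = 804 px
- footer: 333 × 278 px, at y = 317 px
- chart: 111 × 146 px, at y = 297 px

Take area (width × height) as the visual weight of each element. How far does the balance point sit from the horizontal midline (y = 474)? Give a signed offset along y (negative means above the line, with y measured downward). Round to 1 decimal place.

Taking area as weight: title 570·135 = 76950, callout 444·311 = 138084, footer 333·278 = 92574, chart 111·146 = 16206. Sum 323814.
y: (76950·309 + 138084·804 + 92574·317 + 16206·297) / 323814 = 168956226 / 323814 ≈ 521.77
Against y = 474, that's 521.77 − 474 = 47.77.

≈ 47.8 px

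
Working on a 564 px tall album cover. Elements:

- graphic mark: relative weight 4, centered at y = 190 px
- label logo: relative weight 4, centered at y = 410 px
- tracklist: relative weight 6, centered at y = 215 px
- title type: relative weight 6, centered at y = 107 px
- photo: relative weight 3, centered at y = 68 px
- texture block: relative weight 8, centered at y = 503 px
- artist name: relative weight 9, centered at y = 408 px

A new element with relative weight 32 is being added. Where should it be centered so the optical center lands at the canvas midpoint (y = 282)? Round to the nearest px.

New total weight: (4 + 4 + 6 + 6 + 3 + 8 + 9) + 32 = 72.
y: target moment 72×282 = 20304; current 4·190 + 4·410 + 6·215 + 6·107 + 3·68 + 8·503 + 9·408 = 12232; the new element supplies 8072, so y = 8072/32 ≈ 252.25.

y ≈ 252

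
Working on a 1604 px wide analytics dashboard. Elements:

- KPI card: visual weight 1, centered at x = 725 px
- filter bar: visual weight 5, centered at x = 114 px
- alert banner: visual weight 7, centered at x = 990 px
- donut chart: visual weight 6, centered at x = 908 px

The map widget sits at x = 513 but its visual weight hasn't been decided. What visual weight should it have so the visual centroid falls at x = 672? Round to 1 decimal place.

Existing Σw = 19 (1 + 5 + 7 + 6); existing moment 1·725 + 5·114 + 7·990 + 6·908 = 13673.
For the centroid to hit 672: (13673 + w·513) / (19 + w) = 672.
So w = (672·19 − 13673)/(513 − 672) = -905/-159 ≈ 5.69.

w ≈ 5.7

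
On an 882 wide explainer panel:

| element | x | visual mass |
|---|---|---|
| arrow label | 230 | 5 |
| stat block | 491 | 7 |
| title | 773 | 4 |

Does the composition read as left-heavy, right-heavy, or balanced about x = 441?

right-heavy

Σw = 5 + 7 + 4 = 16.
x-moment: 5·230 + 7·491 + 4·773 = 7679; centroid 7679/16 ≈ 479.94.
Since 479.9 is right of 441, the composition reads right-heavy.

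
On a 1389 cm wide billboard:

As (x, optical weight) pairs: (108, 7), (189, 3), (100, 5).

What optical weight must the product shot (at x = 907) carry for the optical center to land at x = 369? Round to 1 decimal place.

Existing Σw = 15 (7 + 3 + 5); existing moment 7·108 + 3·189 + 5·100 = 1823.
For the centroid to hit 369: (1823 + w·907) / (15 + w) = 369.
Solving: w = (369·15 − 1823) / (907 − 369) = 3712 / 538 ≈ 6.90.

w ≈ 6.9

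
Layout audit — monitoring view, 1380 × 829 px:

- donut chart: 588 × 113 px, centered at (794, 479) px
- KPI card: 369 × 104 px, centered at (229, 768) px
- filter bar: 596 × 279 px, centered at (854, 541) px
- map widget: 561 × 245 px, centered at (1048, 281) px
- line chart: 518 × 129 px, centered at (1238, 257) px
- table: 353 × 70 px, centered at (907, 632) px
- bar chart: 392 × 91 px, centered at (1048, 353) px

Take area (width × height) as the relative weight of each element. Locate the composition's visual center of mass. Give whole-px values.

(915, 439)

Areas → weights: donut chart 588·113 = 66444, KPI card 369·104 = 38376, filter bar 596·279 = 166284, map widget 561·245 = 137445, line chart 518·129 = 66822, table 353·70 = 24710, bar chart 392·91 = 35672; Σw = 535753.
x: moment 490115398 / weight 535753 ≈ 914.82
y: moment 235263323 / weight 535753 ≈ 439.13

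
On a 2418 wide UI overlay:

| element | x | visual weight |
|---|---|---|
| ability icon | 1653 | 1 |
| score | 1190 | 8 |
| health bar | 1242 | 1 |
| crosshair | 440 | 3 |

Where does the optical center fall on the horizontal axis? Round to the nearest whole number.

x ≈ 1057

Weights sum to 1 + 8 + 1 + 3 = 13.
x: (1·1653 + 8·1190 + 1·1242 + 3·440) / 13 = 13735 / 13 ≈ 1056.54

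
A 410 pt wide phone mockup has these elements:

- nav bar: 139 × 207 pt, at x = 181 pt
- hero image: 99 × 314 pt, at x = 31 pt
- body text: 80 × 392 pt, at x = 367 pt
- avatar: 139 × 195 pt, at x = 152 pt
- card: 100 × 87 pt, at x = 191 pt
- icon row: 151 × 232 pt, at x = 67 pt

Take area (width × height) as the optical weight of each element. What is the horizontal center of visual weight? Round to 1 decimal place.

Areas: nav bar 139·207 = 28773, hero image 99·314 = 31086, body text 80·392 = 31360, avatar 139·195 = 27105, card 100·87 = 8700, icon row 151·232 = 35032. Total weight = 162056.
Σw·x = 25809503; x̄ = 25809503/162056 ≈ 159.26.

x ≈ 159.3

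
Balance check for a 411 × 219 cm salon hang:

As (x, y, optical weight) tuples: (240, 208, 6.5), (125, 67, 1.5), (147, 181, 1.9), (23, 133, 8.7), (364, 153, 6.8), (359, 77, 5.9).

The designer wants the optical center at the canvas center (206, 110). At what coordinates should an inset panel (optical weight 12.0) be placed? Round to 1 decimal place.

(175.0, 26.2)

With the inset panel, Σw becomes 6.5 + 1.5 + 1.9 + 8.7 + 6.8 + 5.9 + 12.0 = 43.3.
Along x: (6820.2 + 12.0·x) / 43.3 = 206 (existing moment 6.5·240 + 1.5·125 + 1.9·147 + 8.7·23 + 6.8·364 + 5.9·359 = 6820.2) ⇒ x = (8919.8 − 6820.2) / 12.0 ≈ 174.97.
Along y: (4448.2 + 12.0·y) / 43.3 = 110 (existing moment 6.5·208 + 1.5·67 + 1.9·181 + 8.7·133 + 6.8·153 + 5.9·77 = 4448.2) ⇒ y = (4763.0 − 4448.2) / 12.0 ≈ 26.23.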